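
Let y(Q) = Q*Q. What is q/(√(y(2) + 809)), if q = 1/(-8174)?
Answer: -√813/6645462 ≈ -4.2906e-6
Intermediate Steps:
y(Q) = Q²
q = -1/8174 ≈ -0.00012234
q/(√(y(2) + 809)) = -1/(8174*√(2² + 809)) = -1/(8174*√(4 + 809)) = -√813/813/8174 = -√813/6645462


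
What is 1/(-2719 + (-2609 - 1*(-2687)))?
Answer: -1/2641 ≈ -0.00037864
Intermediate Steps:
1/(-2719 + (-2609 - 1*(-2687))) = 1/(-2719 + (-2609 + 2687)) = 1/(-2719 + 78) = 1/(-2641) = -1/2641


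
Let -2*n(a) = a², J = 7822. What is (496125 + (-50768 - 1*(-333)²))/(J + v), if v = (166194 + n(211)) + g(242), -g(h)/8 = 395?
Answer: 668936/297191 ≈ 2.2509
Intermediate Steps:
g(h) = -3160 (g(h) = -8*395 = -3160)
n(a) = -a²/2
v = 281547/2 (v = (166194 - ½*211²) - 3160 = (166194 - ½*44521) - 3160 = (166194 - 44521/2) - 3160 = 287867/2 - 3160 = 281547/2 ≈ 1.4077e+5)
(496125 + (-50768 - 1*(-333)²))/(J + v) = (496125 + (-50768 - 1*(-333)²))/(7822 + 281547/2) = (496125 + (-50768 - 1*110889))/(297191/2) = (496125 + (-50768 - 110889))*(2/297191) = (496125 - 161657)*(2/297191) = 334468*(2/297191) = 668936/297191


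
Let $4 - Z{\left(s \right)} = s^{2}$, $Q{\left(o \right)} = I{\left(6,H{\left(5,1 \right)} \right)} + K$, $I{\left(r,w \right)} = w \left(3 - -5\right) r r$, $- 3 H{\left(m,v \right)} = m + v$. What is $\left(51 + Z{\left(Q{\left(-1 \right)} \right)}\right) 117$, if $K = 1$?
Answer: $-38676690$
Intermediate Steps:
$H{\left(m,v \right)} = - \frac{m}{3} - \frac{v}{3}$ ($H{\left(m,v \right)} = - \frac{m + v}{3} = - \frac{m}{3} - \frac{v}{3}$)
$I{\left(r,w \right)} = 8 w r^{2}$ ($I{\left(r,w \right)} = w \left(3 + 5\right) r^{2} = w 8 r^{2} = 8 w r^{2}$)
$Q{\left(o \right)} = -575$ ($Q{\left(o \right)} = 8 \left(\left(- \frac{1}{3}\right) 5 - \frac{1}{3}\right) 6^{2} + 1 = 8 \left(- \frac{5}{3} - \frac{1}{3}\right) 36 + 1 = 8 \left(-2\right) 36 + 1 = -576 + 1 = -575$)
$Z{\left(s \right)} = 4 - s^{2}$
$\left(51 + Z{\left(Q{\left(-1 \right)} \right)}\right) 117 = \left(51 + \left(4 - \left(-575\right)^{2}\right)\right) 117 = \left(51 + \left(4 - 330625\right)\right) 117 = \left(51 - 330621\right) 117 = \left(-330570\right) 117 = -38676690$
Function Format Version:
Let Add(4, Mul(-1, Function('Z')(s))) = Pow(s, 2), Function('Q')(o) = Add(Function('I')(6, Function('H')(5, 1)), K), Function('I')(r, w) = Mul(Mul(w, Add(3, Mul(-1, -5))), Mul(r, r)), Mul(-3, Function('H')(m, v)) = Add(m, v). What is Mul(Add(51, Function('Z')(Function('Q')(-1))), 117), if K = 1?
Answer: -38676690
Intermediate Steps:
Function('H')(m, v) = Add(Mul(Rational(-1, 3), m), Mul(Rational(-1, 3), v)) (Function('H')(m, v) = Mul(Rational(-1, 3), Add(m, v)) = Add(Mul(Rational(-1, 3), m), Mul(Rational(-1, 3), v)))
Function('I')(r, w) = Mul(8, w, Pow(r, 2)) (Function('I')(r, w) = Mul(Mul(w, Add(3, 5)), Pow(r, 2)) = Mul(Mul(w, 8), Pow(r, 2)) = Mul(Mul(8, w), Pow(r, 2)) = Mul(8, w, Pow(r, 2)))
Function('Q')(o) = -575 (Function('Q')(o) = Add(Mul(8, Add(Mul(Rational(-1, 3), 5), Mul(Rational(-1, 3), 1)), Pow(6, 2)), 1) = Add(Mul(8, Add(Rational(-5, 3), Rational(-1, 3)), 36), 1) = Add(Mul(8, -2, 36), 1) = Add(-576, 1) = -575)
Function('Z')(s) = Add(4, Mul(-1, Pow(s, 2)))
Mul(Add(51, Function('Z')(Function('Q')(-1))), 117) = Mul(Add(51, Add(4, Mul(-1, Pow(-575, 2)))), 117) = Mul(Add(51, Add(4, Mul(-1, 330625))), 117) = Mul(Add(51, Add(4, -330625)), 117) = Mul(Add(51, -330621), 117) = Mul(-330570, 117) = -38676690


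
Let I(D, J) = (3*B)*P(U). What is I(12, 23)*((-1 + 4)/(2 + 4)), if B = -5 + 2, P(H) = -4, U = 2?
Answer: 18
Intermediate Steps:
B = -3
I(D, J) = 36 (I(D, J) = (3*(-3))*(-4) = -9*(-4) = 36)
I(12, 23)*((-1 + 4)/(2 + 4)) = 36*((-1 + 4)/(2 + 4)) = 36*(3/6) = 36*(3*(1/6)) = 36*(1/2) = 18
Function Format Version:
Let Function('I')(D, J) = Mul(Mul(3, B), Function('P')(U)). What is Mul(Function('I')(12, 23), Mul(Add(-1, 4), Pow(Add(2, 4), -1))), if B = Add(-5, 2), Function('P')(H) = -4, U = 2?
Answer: 18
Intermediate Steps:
B = -3
Function('I')(D, J) = 36 (Function('I')(D, J) = Mul(Mul(3, -3), -4) = Mul(-9, -4) = 36)
Mul(Function('I')(12, 23), Mul(Add(-1, 4), Pow(Add(2, 4), -1))) = Mul(36, Mul(Add(-1, 4), Pow(Add(2, 4), -1))) = Mul(36, Mul(3, Pow(6, -1))) = Mul(36, Mul(3, Rational(1, 6))) = Mul(36, Rational(1, 2)) = 18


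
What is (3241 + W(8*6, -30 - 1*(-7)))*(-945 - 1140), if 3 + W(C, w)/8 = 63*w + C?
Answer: 16661235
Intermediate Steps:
W(C, w) = -24 + 8*C + 504*w (W(C, w) = -24 + 8*(63*w + C) = -24 + 8*(C + 63*w) = -24 + (8*C + 504*w) = -24 + 8*C + 504*w)
(3241 + W(8*6, -30 - 1*(-7)))*(-945 - 1140) = (3241 + (-24 + 8*(8*6) + 504*(-30 - 1*(-7))))*(-945 - 1140) = (3241 + (-24 + 8*48 + 504*(-30 + 7)))*(-2085) = (3241 + (-24 + 384 + 504*(-23)))*(-2085) = (3241 + (-24 + 384 - 11592))*(-2085) = (3241 - 11232)*(-2085) = -7991*(-2085) = 16661235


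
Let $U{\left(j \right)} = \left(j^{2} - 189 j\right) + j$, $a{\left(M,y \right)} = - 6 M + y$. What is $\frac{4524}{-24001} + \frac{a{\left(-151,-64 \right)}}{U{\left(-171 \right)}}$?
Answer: $- \frac{257514994}{1473397389} \approx -0.17478$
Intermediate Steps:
$a{\left(M,y \right)} = y - 6 M$
$U{\left(j \right)} = j^{2} - 188 j$
$\frac{4524}{-24001} + \frac{a{\left(-151,-64 \right)}}{U{\left(-171 \right)}} = \frac{4524}{-24001} + \frac{-64 - -906}{\left(-171\right) \left(-188 - 171\right)} = 4524 \left(- \frac{1}{24001}\right) + \frac{-64 + 906}{\left(-171\right) \left(-359\right)} = - \frac{4524}{24001} + \frac{842}{61389} = - \frac{257514994}{1473397389}$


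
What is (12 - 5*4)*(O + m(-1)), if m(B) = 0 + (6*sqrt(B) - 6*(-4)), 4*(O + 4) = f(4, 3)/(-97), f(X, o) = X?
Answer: -15512/97 - 48*I ≈ -159.92 - 48.0*I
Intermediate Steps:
O = -389/97 (O = -4 + (4/(-97))/4 = -4 + (4*(-1/97))/4 = -4 + (1/4)*(-4/97) = -4 - 1/97 = -389/97 ≈ -4.0103)
m(B) = 24 + 6*sqrt(B) (m(B) = 0 + (6*sqrt(B) - 1*(-24)) = 0 + (6*sqrt(B) + 24) = 0 + (24 + 6*sqrt(B)) = 24 + 6*sqrt(B))
(12 - 5*4)*(O + m(-1)) = (12 - 5*4)*(-389/97 + (24 + 6*sqrt(-1))) = (12 - 1*20)*(-389/97 + (24 + 6*I)) = (12 - 20)*(1939/97 + 6*I) = -8*(1939/97 + 6*I) = -15512/97 - 48*I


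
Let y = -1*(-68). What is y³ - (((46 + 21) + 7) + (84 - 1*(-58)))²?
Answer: 267776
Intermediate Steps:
y = 68
y³ - (((46 + 21) + 7) + (84 - 1*(-58)))² = 68³ - (((46 + 21) + 7) + (84 - 1*(-58)))² = 314432 - ((67 + 7) + (84 + 58))² = 314432 - (74 + 142)² = 314432 - 1*216² = 314432 - 1*46656 = 314432 - 46656 = 267776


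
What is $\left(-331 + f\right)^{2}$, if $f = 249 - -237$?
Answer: $24025$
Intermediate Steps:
$f = 486$ ($f = 249 + 237 = 486$)
$\left(-331 + f\right)^{2} = \left(-331 + 486\right)^{2} = 155^{2} = 24025$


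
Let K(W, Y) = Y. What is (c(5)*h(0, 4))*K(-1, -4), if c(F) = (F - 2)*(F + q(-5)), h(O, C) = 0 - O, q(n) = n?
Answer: 0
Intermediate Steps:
h(O, C) = -O
c(F) = (-5 + F)*(-2 + F) (c(F) = (F - 2)*(F - 5) = (-2 + F)*(-5 + F) = (-5 + F)*(-2 + F))
(c(5)*h(0, 4))*K(-1, -4) = ((10 + 5**2 - 7*5)*(-1*0))*(-4) = ((10 + 25 - 35)*0)*(-4) = (0*0)*(-4) = 0*(-4) = 0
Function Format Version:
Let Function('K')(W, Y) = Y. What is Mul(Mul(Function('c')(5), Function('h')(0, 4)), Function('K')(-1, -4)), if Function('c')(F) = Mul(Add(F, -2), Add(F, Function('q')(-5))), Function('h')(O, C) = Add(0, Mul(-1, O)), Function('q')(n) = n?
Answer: 0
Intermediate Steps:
Function('h')(O, C) = Mul(-1, O)
Function('c')(F) = Mul(Add(-5, F), Add(-2, F)) (Function('c')(F) = Mul(Add(F, -2), Add(F, -5)) = Mul(Add(-2, F), Add(-5, F)) = Mul(Add(-5, F), Add(-2, F)))
Mul(Mul(Function('c')(5), Function('h')(0, 4)), Function('K')(-1, -4)) = Mul(Mul(Add(10, Pow(5, 2), Mul(-7, 5)), Mul(-1, 0)), -4) = Mul(Mul(Add(10, 25, -35), 0), -4) = Mul(Mul(0, 0), -4) = Mul(0, -4) = 0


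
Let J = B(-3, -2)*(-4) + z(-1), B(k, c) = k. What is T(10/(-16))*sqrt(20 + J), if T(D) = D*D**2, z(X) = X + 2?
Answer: -125*sqrt(33)/512 ≈ -1.4025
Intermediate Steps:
z(X) = 2 + X
J = 13 (J = -3*(-4) + (2 - 1) = 12 + 1 = 13)
T(D) = D**3
T(10/(-16))*sqrt(20 + J) = (10/(-16))**3*sqrt(20 + 13) = (10*(-1/16))**3*sqrt(33) = (-5/8)**3*sqrt(33) = -125*sqrt(33)/512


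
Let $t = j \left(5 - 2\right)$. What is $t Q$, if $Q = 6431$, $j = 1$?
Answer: $19293$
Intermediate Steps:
$t = 3$ ($t = 1 \left(5 - 2\right) = 1 \cdot 3 = 3$)
$t Q = 3 \cdot 6431 = 19293$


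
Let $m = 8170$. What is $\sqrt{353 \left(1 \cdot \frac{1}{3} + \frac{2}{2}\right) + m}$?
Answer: $\frac{\sqrt{77766}}{3} \approx 92.955$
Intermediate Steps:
$\sqrt{353 \left(1 \cdot \frac{1}{3} + \frac{2}{2}\right) + m} = \sqrt{353 \left(1 \cdot \frac{1}{3} + \frac{2}{2}\right) + 8170} = \sqrt{353 \left(1 \cdot \frac{1}{3} + 2 \cdot \frac{1}{2}\right) + 8170} = \sqrt{353 \left(\frac{1}{3} + 1\right) + 8170} = \sqrt{353 \cdot \frac{4}{3} + 8170} = \sqrt{\frac{1412}{3} + 8170} = \sqrt{\frac{25922}{3}} = \frac{\sqrt{77766}}{3}$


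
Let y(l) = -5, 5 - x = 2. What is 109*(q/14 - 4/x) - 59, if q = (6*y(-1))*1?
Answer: -9196/21 ≈ -437.90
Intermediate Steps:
x = 3 (x = 5 - 1*2 = 5 - 2 = 3)
q = -30 (q = (6*(-5))*1 = -30*1 = -30)
109*(q/14 - 4/x) - 59 = 109*(-30/14 - 4/3) - 59 = 109*(-30*1/14 - 4*1/3) - 59 = 109*(-15/7 - 4/3) - 59 = 109*(-73/21) - 59 = -7957/21 - 59 = -9196/21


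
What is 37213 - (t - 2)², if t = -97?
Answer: 27412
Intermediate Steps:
37213 - (t - 2)² = 37213 - (-97 - 2)² = 37213 - 1*(-99)² = 37213 - 1*9801 = 37213 - 9801 = 27412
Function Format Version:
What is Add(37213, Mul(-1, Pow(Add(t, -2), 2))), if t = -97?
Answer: 27412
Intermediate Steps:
Add(37213, Mul(-1, Pow(Add(t, -2), 2))) = Add(37213, Mul(-1, Pow(Add(-97, -2), 2))) = Add(37213, Mul(-1, Pow(-99, 2))) = Add(37213, Mul(-1, 9801)) = Add(37213, -9801) = 27412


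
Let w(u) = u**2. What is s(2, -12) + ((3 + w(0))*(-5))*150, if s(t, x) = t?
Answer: -2248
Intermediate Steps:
s(2, -12) + ((3 + w(0))*(-5))*150 = 2 + ((3 + 0**2)*(-5))*150 = 2 + ((3 + 0)*(-5))*150 = 2 + (3*(-5))*150 = 2 - 15*150 = 2 - 2250 = -2248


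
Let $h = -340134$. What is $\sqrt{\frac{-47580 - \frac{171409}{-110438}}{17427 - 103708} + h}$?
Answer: $\frac{i \sqrt{30882805654585074282195038}}{9528701078} \approx 583.21 i$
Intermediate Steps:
$\sqrt{\frac{-47580 - \frac{171409}{-110438}}{17427 - 103708} + h} = \sqrt{\frac{-47580 - \frac{171409}{-110438}}{17427 - 103708} - 340134} = \sqrt{\frac{-47580 - - \frac{171409}{110438}}{-86281} - 340134} = \sqrt{\left(-47580 + \frac{171409}{110438}\right) \left(- \frac{1}{86281}\right) - 340134} = \sqrt{\left(- \frac{5254468631}{110438}\right) \left(- \frac{1}{86281}\right) - 340134} = \sqrt{\frac{5254468631}{9528701078} - 340134} = \sqrt{- \frac{3241029957995821}{9528701078}} = \frac{i \sqrt{30882805654585074282195038}}{9528701078}$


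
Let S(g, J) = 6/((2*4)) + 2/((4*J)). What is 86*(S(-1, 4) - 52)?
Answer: -17587/4 ≈ -4396.8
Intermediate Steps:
S(g, J) = ¾ + 1/(2*J) (S(g, J) = 6/8 + 2*(1/(4*J)) = 6*(⅛) + 1/(2*J) = ¾ + 1/(2*J))
86*(S(-1, 4) - 52) = 86*((¼)*(2 + 3*4)/4 - 52) = 86*((¼)*(¼)*(2 + 12) - 52) = 86*((¼)*(¼)*14 - 52) = 86*(7/8 - 52) = 86*(-409/8) = -17587/4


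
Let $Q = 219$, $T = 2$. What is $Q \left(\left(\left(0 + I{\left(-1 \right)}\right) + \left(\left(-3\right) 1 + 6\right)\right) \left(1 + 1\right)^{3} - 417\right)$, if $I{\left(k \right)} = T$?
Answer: $-82563$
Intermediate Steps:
$I{\left(k \right)} = 2$
$Q \left(\left(\left(0 + I{\left(-1 \right)}\right) + \left(\left(-3\right) 1 + 6\right)\right) \left(1 + 1\right)^{3} - 417\right) = 219 \left(\left(\left(0 + 2\right) + \left(\left(-3\right) 1 + 6\right)\right) \left(1 + 1\right)^{3} - 417\right) = 219 \left(\left(2 + \left(-3 + 6\right)\right) 2^{3} - 417\right) = 219 \left(\left(2 + 3\right) 8 - 417\right) = 219 \left(5 \cdot 8 - 417\right) = 219 \left(40 - 417\right) = 219 \left(-377\right) = -82563$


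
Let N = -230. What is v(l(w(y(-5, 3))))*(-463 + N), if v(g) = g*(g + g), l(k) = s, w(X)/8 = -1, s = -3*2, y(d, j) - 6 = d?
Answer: -49896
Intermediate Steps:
y(d, j) = 6 + d
s = -6
w(X) = -8 (w(X) = 8*(-1) = -8)
l(k) = -6
v(g) = 2*g² (v(g) = g*(2*g) = 2*g²)
v(l(w(y(-5, 3))))*(-463 + N) = (2*(-6)²)*(-463 - 230) = (2*36)*(-693) = 72*(-693) = -49896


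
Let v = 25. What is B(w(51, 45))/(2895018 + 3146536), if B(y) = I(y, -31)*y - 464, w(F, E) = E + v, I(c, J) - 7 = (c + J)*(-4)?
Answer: -5447/3020777 ≈ -0.0018032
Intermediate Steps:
I(c, J) = 7 - 4*J - 4*c (I(c, J) = 7 + (c + J)*(-4) = 7 + (J + c)*(-4) = 7 + (-4*J - 4*c) = 7 - 4*J - 4*c)
w(F, E) = 25 + E (w(F, E) = E + 25 = 25 + E)
B(y) = -464 + y*(131 - 4*y) (B(y) = (7 - 4*(-31) - 4*y)*y - 464 = (7 + 124 - 4*y)*y - 464 = (131 - 4*y)*y - 464 = y*(131 - 4*y) - 464 = -464 + y*(131 - 4*y))
B(w(51, 45))/(2895018 + 3146536) = (-464 - (25 + 45)*(-131 + 4*(25 + 45)))/(2895018 + 3146536) = (-464 - 1*70*(-131 + 4*70))/6041554 = (-464 - 1*70*(-131 + 280))*(1/6041554) = (-464 - 1*70*149)*(1/6041554) = (-464 - 10430)*(1/6041554) = -10894*1/6041554 = -5447/3020777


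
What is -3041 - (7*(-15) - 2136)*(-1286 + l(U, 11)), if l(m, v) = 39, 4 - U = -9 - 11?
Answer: -2797568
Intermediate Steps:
U = 24 (U = 4 - (-9 - 11) = 4 - 1*(-20) = 4 + 20 = 24)
-3041 - (7*(-15) - 2136)*(-1286 + l(U, 11)) = -3041 - (7*(-15) - 2136)*(-1286 + 39) = -3041 - (-105 - 2136)*(-1247) = -3041 - (-2241)*(-1247) = -3041 - 1*2794527 = -3041 - 2794527 = -2797568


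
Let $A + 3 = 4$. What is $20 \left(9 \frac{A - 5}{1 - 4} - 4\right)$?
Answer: $160$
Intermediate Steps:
$A = 1$ ($A = -3 + 4 = 1$)
$20 \left(9 \frac{A - 5}{1 - 4} - 4\right) = 20 \left(9 \frac{1 - 5}{1 - 4} - 4\right) = 20 \left(9 \left(- \frac{4}{-3}\right) - 4\right) = 20 \left(9 \left(\left(-4\right) \left(- \frac{1}{3}\right)\right) - 4\right) = 20 \left(9 \cdot \frac{4}{3} - 4\right) = 20 \left(12 - 4\right) = 20 \cdot 8 = 160$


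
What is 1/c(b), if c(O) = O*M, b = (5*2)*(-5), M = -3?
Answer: 1/150 ≈ 0.0066667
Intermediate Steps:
b = -50 (b = 10*(-5) = -50)
c(O) = -3*O (c(O) = O*(-3) = -3*O)
1/c(b) = 1/(-3*(-50)) = 1/150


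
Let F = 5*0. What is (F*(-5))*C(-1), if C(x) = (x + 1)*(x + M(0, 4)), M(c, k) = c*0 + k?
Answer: 0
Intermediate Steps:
M(c, k) = k (M(c, k) = 0 + k = k)
F = 0
C(x) = (1 + x)*(4 + x) (C(x) = (x + 1)*(x + 4) = (1 + x)*(4 + x))
(F*(-5))*C(-1) = (0*(-5))*(4 + (-1)² + 5*(-1)) = 0*(4 + 1 - 5) = 0*0 = 0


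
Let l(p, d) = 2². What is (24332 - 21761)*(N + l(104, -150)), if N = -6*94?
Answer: -1439760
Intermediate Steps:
N = -564
l(p, d) = 4
(24332 - 21761)*(N + l(104, -150)) = (24332 - 21761)*(-564 + 4) = 2571*(-560) = -1439760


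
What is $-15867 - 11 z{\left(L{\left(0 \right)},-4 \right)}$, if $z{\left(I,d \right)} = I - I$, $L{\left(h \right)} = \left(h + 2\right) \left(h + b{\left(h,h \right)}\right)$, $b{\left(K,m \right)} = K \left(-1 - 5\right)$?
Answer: $-15867$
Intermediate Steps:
$b{\left(K,m \right)} = - 6 K$ ($b{\left(K,m \right)} = K \left(-6\right) = - 6 K$)
$L{\left(h \right)} = - 5 h \left(2 + h\right)$ ($L{\left(h \right)} = \left(h + 2\right) \left(h - 6 h\right) = \left(2 + h\right) \left(- 5 h\right) = - 5 h \left(2 + h\right)$)
$z{\left(I,d \right)} = 0$
$-15867 - 11 z{\left(L{\left(0 \right)},-4 \right)} = -15867 - 11 \cdot 0 = -15867 - 0 = -15867 + 0 = -15867$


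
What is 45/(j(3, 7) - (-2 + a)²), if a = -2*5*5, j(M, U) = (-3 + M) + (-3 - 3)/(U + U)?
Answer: -315/18931 ≈ -0.016639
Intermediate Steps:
j(M, U) = -3 + M - 3/U (j(M, U) = (-3 + M) - 6*1/(2*U) = (-3 + M) - 3/U = -3 + M - 3/U)
a = -50 (a = -10*5 = -50)
45/(j(3, 7) - (-2 + a)²) = 45/((-3 + 3 - 3/7) - (-2 - 50)²) = 45/((-3 + 3 - 3*⅐) - 1*(-52)²) = 45/((-3 + 3 - 3/7) - 1*2704) = 45/(-3/7 - 2704) = 45/(-18931/7) = 45*(-7/18931) = -315/18931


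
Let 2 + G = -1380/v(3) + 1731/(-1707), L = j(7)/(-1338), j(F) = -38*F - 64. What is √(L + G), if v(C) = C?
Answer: I*√7450699323790/126887 ≈ 21.512*I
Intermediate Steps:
j(F) = -64 - 38*F
L = 55/223 (L = (-64 - 38*7)/(-1338) = (-64 - 266)*(-1/1338) = -330*(-1/1338) = 55/223 ≈ 0.24664)
G = -263455/569 (G = -2 + (-1380/3 + 1731/(-1707)) = -2 + (-1380*⅓ + 1731*(-1/1707)) = -2 + (-460 - 577/569) = -2 - 262317/569 = -263455/569 ≈ -463.01)
√(L + G) = √(55/223 - 263455/569) = √(-58719170/126887) = I*√7450699323790/126887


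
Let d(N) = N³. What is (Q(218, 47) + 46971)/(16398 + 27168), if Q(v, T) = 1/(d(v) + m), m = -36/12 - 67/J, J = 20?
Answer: 9732603180143/9027071813358 ≈ 1.0782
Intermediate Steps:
m = -127/20 (m = -36/12 - 67/20 = -36*1/12 - 67*1/20 = -3 - 67/20 = -127/20 ≈ -6.3500)
Q(v, T) = 1/(-127/20 + v³) (Q(v, T) = 1/(v³ - 127/20) = 1/(-127/20 + v³))
(Q(218, 47) + 46971)/(16398 + 27168) = (20/(-127 + 20*218³) + 46971)/(16398 + 27168) = (20/(-127 + 20*10360232) + 46971)/43566 = (20/(-127 + 207204640) + 46971)*(1/43566) = (20/207204513 + 46971)*(1/43566) = (9732603180143/207204513)*(1/43566) = 9732603180143/9027071813358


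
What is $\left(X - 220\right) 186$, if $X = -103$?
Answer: $-60078$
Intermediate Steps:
$\left(X - 220\right) 186 = \left(-103 - 220\right) 186 = \left(-323\right) 186 = -60078$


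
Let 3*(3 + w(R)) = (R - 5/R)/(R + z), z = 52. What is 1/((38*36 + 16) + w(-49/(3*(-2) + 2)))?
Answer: 37779/52175120 ≈ 0.00072408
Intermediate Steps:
w(R) = -3 + (R - 5/R)/(3*(52 + R)) (w(R) = -3 + ((R - 5/R)/(R + 52))/3 = -3 + ((R - 5/R)/(52 + R))/3 = -3 + (R - 5/R)/(3*(52 + R)))
1/((38*36 + 16) + w(-49/(3*(-2) + 2))) = 1/((38*36 + 16) + (-5 - (-22932)/(3*(-2) + 2) - 8*2401/(3*(-2) + 2)²)/(3*((-49/(3*(-2) + 2)))*(52 - 49/(3*(-2) + 2)))) = 1/((1368 + 16) + (-5 - (-22932)/(-6 + 2) - 8*2401/(-6 + 2)²)/(3*((-49/(-6 + 2)))*(52 - 49/(-6 + 2)))) = 1/(1384 + (-5 - (-22932)/(-4) - 8*(-49/(-4))²)/(3*((-49/(-4)))*(52 - 49/(-4)))) = 1/(1384 + (-5 - (-22932)*(-1)/4 - 8*(-49*(-¼))²)/(3*((-49*(-¼)))*(52 - 49*(-¼)))) = 1/(1384 + (-5 - 468*49/4 - 8*(49/4)²)/(3*(49/4)*(52 + 49/4))) = 1/(1384 + (⅓)*(4/49)*(-5 - 5733 - 8*2401/16)/(257/4)) = 1/(1384 + (⅓)*(4/49)*(4/257)*(-5 - 5733 - 2401/2)) = 1/(1384 + (⅓)*(4/49)*(4/257)*(-13877/2)) = 1/(1384 - 111016/37779) = 1/(52175120/37779) = 37779/52175120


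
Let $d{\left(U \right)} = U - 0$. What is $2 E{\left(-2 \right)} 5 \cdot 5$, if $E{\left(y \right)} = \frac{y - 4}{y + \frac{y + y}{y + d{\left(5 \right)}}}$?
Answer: $90$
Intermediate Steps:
$d{\left(U \right)} = U$ ($d{\left(U \right)} = U + 0 = U$)
$E{\left(y \right)} = \frac{-4 + y}{y + \frac{2 y}{5 + y}}$ ($E{\left(y \right)} = \frac{y - 4}{y + \frac{y + y}{y + 5}} = \frac{-4 + y}{y + \frac{2 y}{5 + y}}$)
$2 E{\left(-2 \right)} 5 \cdot 5 = 2 \frac{-20 - 2 + \left(-2\right)^{2}}{\left(-2\right) \left(7 - 2\right)} 5 \cdot 5 = 2 \left(- \frac{-20 - 2 + 4}{2 \cdot 5}\right) 25 = 2 \left(\left(- \frac{1}{2}\right) \frac{1}{5} \left(-18\right)\right) 25 = 2 \cdot \frac{9}{5} \cdot 25 = \frac{18}{5} \cdot 25 = 90$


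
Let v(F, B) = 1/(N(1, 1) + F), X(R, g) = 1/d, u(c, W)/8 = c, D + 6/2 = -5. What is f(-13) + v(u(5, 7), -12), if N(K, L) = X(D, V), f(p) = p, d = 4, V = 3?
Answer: -2089/161 ≈ -12.975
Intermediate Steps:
D = -8 (D = -3 - 5 = -8)
u(c, W) = 8*c
X(R, g) = ¼ (X(R, g) = 1/4 = ¼)
N(K, L) = ¼
v(F, B) = 1/(¼ + F)
f(-13) + v(u(5, 7), -12) = -13 + 4/(1 + 4*(8*5)) = -13 + 4/(1 + 4*40) = -13 + 4/(1 + 160) = -13 + 4/161 = -2089/161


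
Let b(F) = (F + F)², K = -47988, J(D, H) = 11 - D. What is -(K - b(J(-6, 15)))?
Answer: 49144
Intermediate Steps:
b(F) = 4*F² (b(F) = (2*F)² = 4*F²)
-(K - b(J(-6, 15))) = -(-47988 - 4*(11 - 1*(-6))²) = -(-47988 - 4*(11 + 6)²) = -(-47988 - 4*17²) = -(-47988 - 4*289) = -(-47988 - 1*1156) = -(-47988 - 1156) = -1*(-49144) = 49144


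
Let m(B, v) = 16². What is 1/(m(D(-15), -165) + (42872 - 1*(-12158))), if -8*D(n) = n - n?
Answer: 1/55286 ≈ 1.8088e-5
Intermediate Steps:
D(n) = 0 (D(n) = -(n - n)/8 = -⅛*0 = 0)
m(B, v) = 256
1/(m(D(-15), -165) + (42872 - 1*(-12158))) = 1/(256 + (42872 - 1*(-12158))) = 1/(256 + (42872 + 12158)) = 1/(256 + 55030) = 1/55286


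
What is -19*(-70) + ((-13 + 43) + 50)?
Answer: 1410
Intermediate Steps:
-19*(-70) + ((-13 + 43) + 50) = 1330 + (30 + 50) = 1330 + 80 = 1410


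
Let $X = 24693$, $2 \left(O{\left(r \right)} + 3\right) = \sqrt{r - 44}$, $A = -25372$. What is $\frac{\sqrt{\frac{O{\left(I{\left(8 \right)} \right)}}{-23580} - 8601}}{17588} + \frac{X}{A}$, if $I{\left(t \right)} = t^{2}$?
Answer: $- \frac{24693}{25372} + \frac{i \sqrt{132841582935 + 655 \sqrt{5}}}{69120840} \approx -0.97324 + 0.005273 i$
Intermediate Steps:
$O{\left(r \right)} = -3 + \frac{\sqrt{-44 + r}}{2}$ ($O{\left(r \right)} = -3 + \frac{\sqrt{r - 44}}{2} = -3 + \frac{\sqrt{-44 + r}}{2}$)
$\frac{\sqrt{\frac{O{\left(I{\left(8 \right)} \right)}}{-23580} - 8601}}{17588} + \frac{X}{A} = \frac{\sqrt{\frac{-3 + \frac{\sqrt{-44 + 8^{2}}}{2}}{-23580} - 8601}}{17588} + \frac{24693}{-25372} = \sqrt{\left(-3 + \frac{\sqrt{-44 + 64}}{2}\right) \left(- \frac{1}{23580}\right) - 8601} \cdot \frac{1}{17588} + 24693 \left(- \frac{1}{25372}\right) = \sqrt{\left(-3 + \frac{\sqrt{20}}{2}\right) \left(- \frac{1}{23580}\right) - 8601} \cdot \frac{1}{17588} - \frac{24693}{25372} = \sqrt{\left(-3 + \frac{2 \sqrt{5}}{2}\right) \left(- \frac{1}{23580}\right) - 8601} \cdot \frac{1}{17588} - \frac{24693}{25372} = \sqrt{\left(-3 + \sqrt{5}\right) \left(- \frac{1}{23580}\right) - 8601} \cdot \frac{1}{17588} - \frac{24693}{25372} = \sqrt{\left(\frac{1}{7860} - \frac{\sqrt{5}}{23580}\right) - 8601} \cdot \frac{1}{17588} - \frac{24693}{25372} = \sqrt{- \frac{67603859}{7860} - \frac{\sqrt{5}}{23580}} \cdot \frac{1}{17588} - \frac{24693}{25372} = \frac{\sqrt{- \frac{67603859}{7860} - \frac{\sqrt{5}}{23580}}}{17588} - \frac{24693}{25372} = - \frac{24693}{25372} + \frac{\sqrt{- \frac{67603859}{7860} - \frac{\sqrt{5}}{23580}}}{17588}$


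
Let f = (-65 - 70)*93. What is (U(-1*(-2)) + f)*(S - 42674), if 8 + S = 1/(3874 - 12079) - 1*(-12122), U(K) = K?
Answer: 3147599486953/8205 ≈ 3.8362e+8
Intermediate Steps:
S = 99395369/8205 (S = -8 + (1/(3874 - 12079) - 1*(-12122)) = -8 + (1/(-8205) + 12122) = -8 + (-1/8205 + 12122) = -8 + 99461009/8205 = 99395369/8205 ≈ 12114.)
f = -12555 (f = -135*93 = -12555)
(U(-1*(-2)) + f)*(S - 42674) = (-1*(-2) - 12555)*(99395369/8205 - 42674) = (2 - 12555)*(-250744801/8205) = -12553*(-250744801/8205) = 3147599486953/8205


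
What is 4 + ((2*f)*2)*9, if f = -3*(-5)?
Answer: 544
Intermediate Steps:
f = 15
4 + ((2*f)*2)*9 = 4 + ((2*15)*2)*9 = 4 + (30*2)*9 = 4 + 60*9 = 4 + 540 = 544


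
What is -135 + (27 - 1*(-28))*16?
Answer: 745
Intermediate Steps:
-135 + (27 - 1*(-28))*16 = -135 + (27 + 28)*16 = -135 + 55*16 = -135 + 880 = 745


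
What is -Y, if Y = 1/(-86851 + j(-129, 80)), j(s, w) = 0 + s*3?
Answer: 1/87238 ≈ 1.1463e-5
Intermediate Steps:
j(s, w) = 3*s (j(s, w) = 0 + 3*s = 3*s)
Y = -1/87238 (Y = 1/(-86851 + 3*(-129)) = 1/(-86851 - 387) = 1/(-87238) = -1/87238 ≈ -1.1463e-5)
-Y = -1*(-1/87238) = 1/87238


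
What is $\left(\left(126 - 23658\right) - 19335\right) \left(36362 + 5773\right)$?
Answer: $-1806201045$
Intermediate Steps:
$\left(\left(126 - 23658\right) - 19335\right) \left(36362 + 5773\right) = \left(-23532 - 19335\right) 42135 = \left(-42867\right) 42135 = -1806201045$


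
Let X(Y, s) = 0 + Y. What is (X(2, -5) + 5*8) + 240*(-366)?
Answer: -87798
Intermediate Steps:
X(Y, s) = Y
(X(2, -5) + 5*8) + 240*(-366) = (2 + 5*8) + 240*(-366) = (2 + 40) - 87840 = 42 - 87840 = -87798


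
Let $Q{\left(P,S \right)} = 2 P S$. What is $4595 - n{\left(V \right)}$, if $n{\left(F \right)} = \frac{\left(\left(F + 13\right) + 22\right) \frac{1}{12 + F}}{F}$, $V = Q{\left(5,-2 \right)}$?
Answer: $\frac{147037}{32} \approx 4594.9$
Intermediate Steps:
$Q{\left(P,S \right)} = 2 P S$
$V = -20$ ($V = 2 \cdot 5 \left(-2\right) = -20$)
$n{\left(F \right)} = \frac{35 + F}{F \left(12 + F\right)}$ ($n{\left(F \right)} = \frac{\left(\left(13 + F\right) + 22\right) \frac{1}{12 + F}}{F} = \frac{\left(35 + F\right) \frac{1}{12 + F}}{F} = \frac{\frac{1}{12 + F} \left(35 + F\right)}{F} = \frac{35 + F}{F \left(12 + F\right)}$)
$4595 - n{\left(V \right)} = 4595 - \frac{35 - 20}{\left(-20\right) \left(12 - 20\right)} = 4595 - \left(- \frac{1}{20}\right) \frac{1}{-8} \cdot 15 = 4595 - \left(- \frac{1}{20}\right) \left(- \frac{1}{8}\right) 15 = 4595 - \frac{3}{32} = \frac{147037}{32}$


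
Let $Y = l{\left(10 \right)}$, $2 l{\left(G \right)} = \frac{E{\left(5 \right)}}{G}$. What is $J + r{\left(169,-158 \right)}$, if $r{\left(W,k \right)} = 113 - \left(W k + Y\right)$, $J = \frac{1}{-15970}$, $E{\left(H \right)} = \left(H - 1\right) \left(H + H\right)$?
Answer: $\frac{428203609}{15970} \approx 26813.0$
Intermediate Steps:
$E{\left(H \right)} = 2 H \left(-1 + H\right)$ ($E{\left(H \right)} = \left(-1 + H\right) 2 H = 2 H \left(-1 + H\right)$)
$l{\left(G \right)} = \frac{20}{G}$ ($l{\left(G \right)} = \frac{2 \cdot 5 \left(-1 + 5\right) \frac{1}{G}}{2} = \frac{2 \cdot 5 \cdot 4 \frac{1}{G}}{2} = \frac{40 \frac{1}{G}}{2} = \frac{20}{G}$)
$Y = 2$ ($Y = \frac{20}{10} = 20 \cdot \frac{1}{10} = 2$)
$J = - \frac{1}{15970} \approx -6.2617 \cdot 10^{-5}$
$r{\left(W,k \right)} = 111 - W k$ ($r{\left(W,k \right)} = 113 - \left(W k + 2\right) = 113 - \left(2 + W k\right) = 111 - W k$)
$J + r{\left(169,-158 \right)} = - \frac{1}{15970} - \left(-111 + 169 \left(-158\right)\right) = - \frac{1}{15970} + \left(111 + 26702\right) = - \frac{1}{15970} + 26813 = \frac{428203609}{15970}$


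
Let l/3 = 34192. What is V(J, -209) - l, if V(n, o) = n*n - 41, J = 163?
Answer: -76048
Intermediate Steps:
l = 102576 (l = 3*34192 = 102576)
V(n, o) = -41 + n² (V(n, o) = n² - 41 = -41 + n²)
V(J, -209) - l = (-41 + 163²) - 1*102576 = (-41 + 26569) - 102576 = 26528 - 102576 = -76048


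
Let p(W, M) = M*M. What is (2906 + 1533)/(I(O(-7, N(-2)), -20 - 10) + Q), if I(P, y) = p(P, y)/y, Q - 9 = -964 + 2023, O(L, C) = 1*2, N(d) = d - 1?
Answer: 4439/1038 ≈ 4.2765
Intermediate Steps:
p(W, M) = M²
N(d) = -1 + d
O(L, C) = 2
Q = 1068 (Q = 9 + (-964 + 2023) = 9 + 1059 = 1068)
I(P, y) = y (I(P, y) = y²/y = y)
(2906 + 1533)/(I(O(-7, N(-2)), -20 - 10) + Q) = (2906 + 1533)/((-20 - 10) + 1068) = 4439/(-30 + 1068) = 4439/1038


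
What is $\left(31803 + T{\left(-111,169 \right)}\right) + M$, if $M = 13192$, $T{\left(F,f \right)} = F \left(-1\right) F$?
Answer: $32674$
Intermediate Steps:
$T{\left(F,f \right)} = - F^{2}$ ($T{\left(F,f \right)} = - F F = - F^{2}$)
$\left(31803 + T{\left(-111,169 \right)}\right) + M = \left(31803 - \left(-111\right)^{2}\right) + 13192 = \left(31803 - 12321\right) + 13192 = 19482 + 13192 = 32674$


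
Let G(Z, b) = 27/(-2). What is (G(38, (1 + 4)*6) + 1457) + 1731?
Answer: 6349/2 ≈ 3174.5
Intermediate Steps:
G(Z, b) = -27/2 (G(Z, b) = 27*(-½) = -27/2)
(G(38, (1 + 4)*6) + 1457) + 1731 = (-27/2 + 1457) + 1731 = 2887/2 + 1731 = 6349/2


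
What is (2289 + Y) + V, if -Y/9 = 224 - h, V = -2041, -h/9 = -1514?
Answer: 120866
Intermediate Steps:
h = 13626 (h = -9*(-1514) = 13626)
Y = 120618 (Y = -9*(224 - 1*13626) = -9*(224 - 13626) = -9*(-13402) = 120618)
(2289 + Y) + V = (2289 + 120618) - 2041 = 122907 - 2041 = 120866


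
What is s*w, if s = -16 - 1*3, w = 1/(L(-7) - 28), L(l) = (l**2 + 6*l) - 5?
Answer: 19/26 ≈ 0.73077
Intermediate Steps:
L(l) = -5 + l**2 + 6*l
w = -1/26 (w = 1/((-5 + (-7)**2 + 6*(-7)) - 28) = 1/((-5 + 49 - 42) - 28) = 1/(2 - 28) = 1/(-26) = -1/26 ≈ -0.038462)
s = -19 (s = -16 - 3 = -19)
s*w = -19*(-1/26) = 19/26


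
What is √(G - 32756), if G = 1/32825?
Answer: 3*I*√156862023643/6565 ≈ 180.99*I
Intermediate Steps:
G = 1/32825 ≈ 3.0465e-5
√(G - 32756) = √(1/32825 - 32756) = √(-1075215699/32825) = 3*I*√156862023643/6565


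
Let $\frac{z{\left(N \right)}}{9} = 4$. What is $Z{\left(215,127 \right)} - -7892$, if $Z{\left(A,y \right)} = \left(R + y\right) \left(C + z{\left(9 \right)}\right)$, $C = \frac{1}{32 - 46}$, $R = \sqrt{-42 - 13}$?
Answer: $\frac{174369}{14} + \frac{503 i \sqrt{55}}{14} \approx 12455.0 + 266.45 i$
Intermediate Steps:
$R = i \sqrt{55}$ ($R = \sqrt{-55} = i \sqrt{55} \approx 7.4162 i$)
$z{\left(N \right)} = 36$ ($z{\left(N \right)} = 9 \cdot 4 = 36$)
$C = - \frac{1}{14}$ ($C = \frac{1}{-14} = - \frac{1}{14} \approx -0.071429$)
$Z{\left(A,y \right)} = \frac{503 y}{14} + \frac{503 i \sqrt{55}}{14}$ ($Z{\left(A,y \right)} = \left(i \sqrt{55} + y\right) \left(- \frac{1}{14} + 36\right) = \left(y + i \sqrt{55}\right) \frac{503}{14} = \frac{503 y}{14} + \frac{503 i \sqrt{55}}{14}$)
$Z{\left(215,127 \right)} - -7892 = \left(\frac{503}{14} \cdot 127 + \frac{503 i \sqrt{55}}{14}\right) - -7892 = \left(\frac{63881}{14} + \frac{503 i \sqrt{55}}{14}\right) + 7892 = \frac{174369}{14} + \frac{503 i \sqrt{55}}{14}$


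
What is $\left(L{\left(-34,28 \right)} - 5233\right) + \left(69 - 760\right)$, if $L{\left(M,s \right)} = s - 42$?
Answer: $-5938$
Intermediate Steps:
$L{\left(M,s \right)} = -42 + s$
$\left(L{\left(-34,28 \right)} - 5233\right) + \left(69 - 760\right) = \left(\left(-42 + 28\right) - 5233\right) + \left(69 - 760\right) = \left(-14 - 5233\right) + \left(69 - 760\right) = -5247 - 691 = -5938$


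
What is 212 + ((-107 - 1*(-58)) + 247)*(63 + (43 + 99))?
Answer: 40802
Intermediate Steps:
212 + ((-107 - 1*(-58)) + 247)*(63 + (43 + 99)) = 212 + ((-107 + 58) + 247)*(63 + 142) = 212 + (-49 + 247)*205 = 212 + 198*205 = 212 + 40590 = 40802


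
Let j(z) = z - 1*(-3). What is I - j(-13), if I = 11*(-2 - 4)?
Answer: -56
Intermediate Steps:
j(z) = 3 + z (j(z) = z + 3 = 3 + z)
I = -66 (I = 11*(-6) = -66)
I - j(-13) = -66 - (3 - 13) = -66 - 1*(-10) = -66 + 10 = -56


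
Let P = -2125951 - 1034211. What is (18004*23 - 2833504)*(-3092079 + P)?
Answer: 15126746902292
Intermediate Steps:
P = -3160162
(18004*23 - 2833504)*(-3092079 + P) = (18004*23 - 2833504)*(-3092079 - 3160162) = (414092 - 2833504)*(-6252241) = -2419412*(-6252241) = 15126746902292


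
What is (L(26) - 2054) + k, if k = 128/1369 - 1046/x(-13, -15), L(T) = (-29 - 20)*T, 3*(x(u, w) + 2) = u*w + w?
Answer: -132837203/39701 ≈ -3345.9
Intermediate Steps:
x(u, w) = -2 + w/3 + u*w/3 (x(u, w) = -2 + (u*w + w)/3 = -2 + (w + u*w)/3 = -2 + (w/3 + u*w/3) = -2 + w/3 + u*w/3)
L(T) = -49*T
k = -712275/39701 (k = 128/1369 - 1046/(-2 + (1/3)*(-15) + (1/3)*(-13)*(-15)) = 128*(1/1369) - 1046/(-2 - 5 + 65) = 128/1369 - 1046/58 = 128/1369 - 1046*1/58 = 128/1369 - 523/29 = -712275/39701 ≈ -17.941)
(L(26) - 2054) + k = (-49*26 - 2054) - 712275/39701 = (-1274 - 2054) - 712275/39701 = -3328 - 712275/39701 = -132837203/39701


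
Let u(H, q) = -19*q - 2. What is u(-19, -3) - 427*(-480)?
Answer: 205015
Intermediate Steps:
u(H, q) = -2 - 19*q
u(-19, -3) - 427*(-480) = (-2 - 19*(-3)) - 427*(-480) = (-2 + 57) + 204960 = 55 + 204960 = 205015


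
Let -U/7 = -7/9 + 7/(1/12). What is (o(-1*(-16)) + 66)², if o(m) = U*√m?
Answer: 415262884/81 ≈ 5.1267e+6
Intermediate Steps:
U = -5243/9 (U = -7*(-7/9 + 7/(1/12)) = -7*(-7*⅑ + 7/(1/12)) = -7*(-7/9 + 7*12) = -7*(-7/9 + 84) = -7*749/9 = -5243/9 ≈ -582.56)
o(m) = -5243*√m/9
(o(-1*(-16)) + 66)² = (-5243*√16/9 + 66)² = (-5243/9*4 + 66)² = (-20972/9 + 66)² = (-20378/9)² = 415262884/81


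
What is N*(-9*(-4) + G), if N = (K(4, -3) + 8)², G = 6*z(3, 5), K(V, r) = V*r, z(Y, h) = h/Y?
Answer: 736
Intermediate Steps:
G = 10 (G = 6*(5/3) = 10)
N = 16 (N = (4*(-3) + 8)² = (-12 + 8)² = (-4)² = 16)
N*(-9*(-4) + G) = 16*(-9*(-4) + 10) = 16*(36 + 10) = 16*46 = 736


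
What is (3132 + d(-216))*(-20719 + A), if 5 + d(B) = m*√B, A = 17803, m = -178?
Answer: -9118332 + 3114288*I*√6 ≈ -9.1183e+6 + 7.6284e+6*I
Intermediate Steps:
d(B) = -5 - 178*√B
(3132 + d(-216))*(-20719 + A) = (3132 + (-5 - 1068*I*√6))*(-20719 + 17803) = (3132 + (-5 - 1068*I*√6))*(-2916) = (3127 - 1068*I*√6)*(-2916) = -9118332 + 3114288*I*√6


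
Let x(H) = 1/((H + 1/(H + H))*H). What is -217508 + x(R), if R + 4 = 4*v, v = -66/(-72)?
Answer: -2392570/11 ≈ -2.1751e+5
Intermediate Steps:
v = 11/12 (v = -66*(-1/72) = 11/12 ≈ 0.91667)
R = -1/3 (R = -4 + 4*(11/12) = -4 + 11/3 = -1/3 ≈ -0.33333)
x(H) = 1/(H*(H + 1/(2*H))) (x(H) = 1/((H + 1/(2*H))*H) = 1/(H*(H + 1/(2*H))))
-217508 + x(R) = -217508 + 2/(1 + 2*(-1/3)**2) = -217508 + 2/(1 + 2*(1/9)) = -217508 + 2/(1 + 2/9) = -217508 + 2/(11/9) = -217508 + 2*(9/11) = -217508 + 18/11 = -2392570/11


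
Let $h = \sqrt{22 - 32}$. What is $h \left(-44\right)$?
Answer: $- 44 i \sqrt{10} \approx - 139.14 i$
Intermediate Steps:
$h = i \sqrt{10}$ ($h = \sqrt{-10} = i \sqrt{10} \approx 3.1623 i$)
$h \left(-44\right) = i \sqrt{10} \left(-44\right) = - 44 i \sqrt{10}$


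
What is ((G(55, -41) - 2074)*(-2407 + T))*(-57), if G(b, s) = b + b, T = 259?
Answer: -240464304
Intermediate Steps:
G(b, s) = 2*b
((G(55, -41) - 2074)*(-2407 + T))*(-57) = ((2*55 - 2074)*(-2407 + 259))*(-57) = ((110 - 2074)*(-2148))*(-57) = -1964*(-2148)*(-57) = 4218672*(-57) = -240464304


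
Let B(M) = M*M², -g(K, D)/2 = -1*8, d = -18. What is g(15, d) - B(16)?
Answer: -4080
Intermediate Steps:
g(K, D) = 16 (g(K, D) = -(-2)*8 = -2*(-8) = 16)
B(M) = M³
g(15, d) - B(16) = 16 - 1*16³ = 16 - 1*4096 = 16 - 4096 = -4080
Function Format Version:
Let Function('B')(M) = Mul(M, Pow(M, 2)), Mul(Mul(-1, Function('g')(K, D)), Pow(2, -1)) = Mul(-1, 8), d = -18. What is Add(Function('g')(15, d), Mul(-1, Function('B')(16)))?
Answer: -4080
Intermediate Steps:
Function('g')(K, D) = 16 (Function('g')(K, D) = Mul(-2, Mul(-1, 8)) = Mul(-2, -8) = 16)
Function('B')(M) = Pow(M, 3)
Add(Function('g')(15, d), Mul(-1, Function('B')(16))) = Add(16, Mul(-1, Pow(16, 3))) = Add(16, Mul(-1, 4096)) = Add(16, -4096) = -4080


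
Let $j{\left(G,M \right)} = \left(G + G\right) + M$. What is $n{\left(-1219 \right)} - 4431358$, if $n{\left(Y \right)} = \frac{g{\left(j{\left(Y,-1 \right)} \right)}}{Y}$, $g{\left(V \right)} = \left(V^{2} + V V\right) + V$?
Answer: $- \frac{5413720405}{1219} \approx -4.4411 \cdot 10^{6}$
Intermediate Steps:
$j{\left(G,M \right)} = M + 2 G$ ($j{\left(G,M \right)} = 2 G + M = M + 2 G$)
$g{\left(V \right)} = V + 2 V^{2}$ ($g{\left(V \right)} = \left(V^{2} + V^{2}\right) + V = 2 V^{2} + V = V + 2 V^{2}$)
$n{\left(Y \right)} = \frac{\left(-1 + 2 Y\right) \left(-1 + 4 Y\right)}{Y}$ ($n{\left(Y \right)} = \frac{\left(-1 + 2 Y\right) \left(1 + 2 \left(-1 + 2 Y\right)\right)}{Y} = \frac{\left(-1 + 2 Y\right) \left(1 + \left(-2 + 4 Y\right)\right)}{Y} = \frac{\left(-1 + 2 Y\right) \left(-1 + 4 Y\right)}{Y}$)
$n{\left(-1219 \right)} - 4431358 = \left(-6 + \frac{1}{-1219} + 8 \left(-1219\right)\right) - 4431358 = \left(-6 - \frac{1}{1219} - 9752\right) - 4431358 = - \frac{11895003}{1219} - 4431358 = - \frac{5413720405}{1219}$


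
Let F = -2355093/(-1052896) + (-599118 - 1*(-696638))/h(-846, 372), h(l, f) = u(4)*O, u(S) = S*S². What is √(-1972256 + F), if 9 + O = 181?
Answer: 3*I*√166119076713934102/870664 ≈ 1404.4*I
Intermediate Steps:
u(S) = S³
O = 172 (O = -9 + 181 = 172)
h(l, f) = 11008 (h(l, f) = 4³*172 = 64*172 = 11008)
F = 38642813/3482656 (F = -2355093/(-1052896) + (-599118 - 1*(-696638))/11008 = -2355093*(-1/1052896) + (-599118 + 696638)*(1/11008) = 181161/80992 + 97520*(1/11008) = 181161/80992 + 6095/688 = 38642813/3482656 ≈ 11.096)
√(-1972256 + F) = √(-1972256 + 38642813/3482656) = √(-6868650549123/3482656) = 3*I*√166119076713934102/870664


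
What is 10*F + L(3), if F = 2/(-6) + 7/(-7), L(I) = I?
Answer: -31/3 ≈ -10.333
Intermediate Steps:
F = -4/3 (F = 2*(-⅙) + 7*(-⅐) = -⅓ - 1 = -4/3 ≈ -1.3333)
10*F + L(3) = 10*(-4/3) + 3 = -40/3 + 3 = -31/3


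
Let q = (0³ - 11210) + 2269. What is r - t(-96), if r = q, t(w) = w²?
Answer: -18157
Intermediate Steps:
q = -8941 (q = (0 - 11210) + 2269 = -11210 + 2269 = -8941)
r = -8941
r - t(-96) = -8941 - 1*(-96)² = -8941 - 1*9216 = -8941 - 9216 = -18157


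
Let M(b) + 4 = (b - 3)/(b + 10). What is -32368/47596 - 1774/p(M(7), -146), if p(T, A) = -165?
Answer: 19773646/1963335 ≈ 10.071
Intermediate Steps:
M(b) = -4 + (-3 + b)/(10 + b) (M(b) = -4 + (b - 3)/(b + 10) = -4 + (-3 + b)/(10 + b))
-32368/47596 - 1774/p(M(7), -146) = -32368/47596 - 1774/(-165) = -32368*1/47596 - 1774*(-1/165) = -8092/11899 + 1774/165 = 19773646/1963335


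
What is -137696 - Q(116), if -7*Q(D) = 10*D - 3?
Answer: -962715/7 ≈ -1.3753e+5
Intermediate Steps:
Q(D) = 3/7 - 10*D/7 (Q(D) = -(10*D - 3)/7 = -(-3 + 10*D)/7 = 3/7 - 10*D/7)
-137696 - Q(116) = -137696 - (3/7 - 10/7*116) = -137696 - (3/7 - 1160/7) = -137696 - 1*(-1157/7) = -137696 + 1157/7 = -962715/7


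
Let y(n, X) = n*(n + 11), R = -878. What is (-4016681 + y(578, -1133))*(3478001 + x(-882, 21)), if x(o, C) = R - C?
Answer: -12782657979378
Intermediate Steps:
x(o, C) = -878 - C
y(n, X) = n*(11 + n)
(-4016681 + y(578, -1133))*(3478001 + x(-882, 21)) = (-4016681 + 578*(11 + 578))*(3478001 + (-878 - 1*21)) = (-4016681 + 578*589)*(3478001 + (-878 - 21)) = (-4016681 + 340442)*(3478001 - 899) = -3676239*3477102 = -12782657979378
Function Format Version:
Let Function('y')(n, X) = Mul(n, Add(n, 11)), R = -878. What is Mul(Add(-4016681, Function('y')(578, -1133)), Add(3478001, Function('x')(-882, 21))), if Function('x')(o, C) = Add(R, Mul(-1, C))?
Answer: -12782657979378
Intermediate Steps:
Function('x')(o, C) = Add(-878, Mul(-1, C))
Function('y')(n, X) = Mul(n, Add(11, n))
Mul(Add(-4016681, Function('y')(578, -1133)), Add(3478001, Function('x')(-882, 21))) = Mul(Add(-4016681, Mul(578, Add(11, 578))), Add(3478001, Add(-878, Mul(-1, 21)))) = Mul(Add(-4016681, Mul(578, 589)), Add(3478001, Add(-878, -21))) = Mul(Add(-4016681, 340442), Add(3478001, -899)) = Mul(-3676239, 3477102) = -12782657979378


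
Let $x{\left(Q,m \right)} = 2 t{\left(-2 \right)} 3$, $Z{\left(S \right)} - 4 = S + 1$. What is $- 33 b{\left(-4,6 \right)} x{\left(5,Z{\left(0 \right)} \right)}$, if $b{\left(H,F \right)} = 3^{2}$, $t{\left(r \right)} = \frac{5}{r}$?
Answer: $4455$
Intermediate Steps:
$b{\left(H,F \right)} = 9$
$Z{\left(S \right)} = 5 + S$ ($Z{\left(S \right)} = 4 + \left(S + 1\right) = 4 + \left(1 + S\right) = 5 + S$)
$x{\left(Q,m \right)} = -15$ ($x{\left(Q,m \right)} = 2 \frac{5}{-2} \cdot 3 = 2 \cdot 5 \left(- \frac{1}{2}\right) 3 = 2 \left(- \frac{5}{2}\right) 3 = \left(-5\right) 3 = -15$)
$- 33 b{\left(-4,6 \right)} x{\left(5,Z{\left(0 \right)} \right)} = \left(-33\right) 9 \left(-15\right) = \left(-297\right) \left(-15\right) = 4455$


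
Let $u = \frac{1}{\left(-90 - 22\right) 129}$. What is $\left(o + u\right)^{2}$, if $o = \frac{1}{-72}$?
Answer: $\frac{366025}{1878702336} \approx 0.00019483$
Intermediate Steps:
$o = - \frac{1}{72} \approx -0.013889$
$u = - \frac{1}{14448}$ ($u = \frac{1}{-112} \cdot \frac{1}{129} = \left(- \frac{1}{112}\right) \frac{1}{129} = - \frac{1}{14448} \approx -6.9214 \cdot 10^{-5}$)
$\left(o + u\right)^{2} = \left(- \frac{1}{72} - \frac{1}{14448}\right)^{2} = \left(- \frac{605}{43344}\right)^{2} = \frac{366025}{1878702336}$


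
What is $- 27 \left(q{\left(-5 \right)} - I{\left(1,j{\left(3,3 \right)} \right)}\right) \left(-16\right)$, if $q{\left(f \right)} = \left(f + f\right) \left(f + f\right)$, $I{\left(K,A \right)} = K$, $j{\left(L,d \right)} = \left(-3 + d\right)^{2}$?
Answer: $42768$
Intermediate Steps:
$q{\left(f \right)} = 4 f^{2}$ ($q{\left(f \right)} = 2 f 2 f = 4 f^{2}$)
$- 27 \left(q{\left(-5 \right)} - I{\left(1,j{\left(3,3 \right)} \right)}\right) \left(-16\right) = - 27 \left(4 \left(-5\right)^{2} - 1\right) \left(-16\right) = - 27 \left(4 \cdot 25 - 1\right) \left(-16\right) = - 27 \left(100 - 1\right) \left(-16\right) = \left(-27\right) 99 \left(-16\right) = \left(-2673\right) \left(-16\right) = 42768$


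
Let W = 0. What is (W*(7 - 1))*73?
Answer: 0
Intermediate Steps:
(W*(7 - 1))*73 = (0*(7 - 1))*73 = (0*6)*73 = 0*73 = 0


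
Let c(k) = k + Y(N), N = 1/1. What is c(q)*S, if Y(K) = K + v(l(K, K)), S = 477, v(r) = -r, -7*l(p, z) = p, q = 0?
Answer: 3816/7 ≈ 545.14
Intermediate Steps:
N = 1
l(p, z) = -p/7
Y(K) = 8*K/7 (Y(K) = K - (-1)*K/7 = K + K/7 = 8*K/7)
c(k) = 8/7 + k (c(k) = k + (8/7)*1 = k + 8/7 = 8/7 + k)
c(q)*S = (8/7 + 0)*477 = (8/7)*477 = 3816/7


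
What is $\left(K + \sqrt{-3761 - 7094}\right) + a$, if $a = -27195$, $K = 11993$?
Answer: $-15202 + i \sqrt{10855} \approx -15202.0 + 104.19 i$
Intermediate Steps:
$\left(K + \sqrt{-3761 - 7094}\right) + a = \left(11993 + \sqrt{-3761 - 7094}\right) - 27195 = \left(11993 + \sqrt{-10855}\right) - 27195 = \left(11993 + i \sqrt{10855}\right) - 27195 = -15202 + i \sqrt{10855}$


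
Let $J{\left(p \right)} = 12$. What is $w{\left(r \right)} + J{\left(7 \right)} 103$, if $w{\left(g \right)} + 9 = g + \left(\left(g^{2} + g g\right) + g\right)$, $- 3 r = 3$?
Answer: $1227$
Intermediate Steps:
$r = -1$ ($r = \left(- \frac{1}{3}\right) 3 = -1$)
$w{\left(g \right)} = -9 + 2 g + 2 g^{2}$ ($w{\left(g \right)} = -9 + \left(g + \left(\left(g^{2} + g g\right) + g\right)\right) = -9 + \left(g + \left(\left(g^{2} + g^{2}\right) + g\right)\right) = -9 + \left(g + \left(2 g^{2} + g\right)\right) = -9 + \left(g + \left(g + 2 g^{2}\right)\right) = -9 + \left(2 g + 2 g^{2}\right) = -9 + 2 g + 2 g^{2}$)
$w{\left(r \right)} + J{\left(7 \right)} 103 = \left(-9 + 2 \left(-1\right) + 2 \left(-1\right)^{2}\right) + 12 \cdot 103 = \left(-9 - 2 + 2 \cdot 1\right) + 1236 = \left(-9 - 2 + 2\right) + 1236 = -9 + 1236 = 1227$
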